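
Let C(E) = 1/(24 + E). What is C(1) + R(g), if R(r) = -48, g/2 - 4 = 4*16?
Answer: -1199/25 ≈ -47.960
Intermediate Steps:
g = 136 (g = 8 + 2*(4*16) = 8 + 2*64 = 8 + 128 = 136)
C(1) + R(g) = 1/(24 + 1) - 48 = 1/25 - 48 = -1199/25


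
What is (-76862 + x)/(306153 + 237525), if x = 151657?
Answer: 74795/543678 ≈ 0.13757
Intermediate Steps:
(-76862 + x)/(306153 + 237525) = (-76862 + 151657)/(306153 + 237525) = 74795/543678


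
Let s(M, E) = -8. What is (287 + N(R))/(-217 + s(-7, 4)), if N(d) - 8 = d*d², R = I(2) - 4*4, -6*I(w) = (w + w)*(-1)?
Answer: 89371/6075 ≈ 14.711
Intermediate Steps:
I(w) = w/3 (I(w) = -(w + w)*(-1)/6 = -2*w*(-1)/6 = -(-1)*w/3 = w/3)
R = -46/3 (R = (⅓)*2 - 4*4 = ⅔ - 16 = -46/3 ≈ -15.333)
N(d) = 8 + d³ (N(d) = 8 + d*d² = 8 + d³)
(287 + N(R))/(-217 + s(-7, 4)) = (287 + (8 + (-46/3)³))/(-217 - 8) = (287 + (8 - 97336/27))/(-225) = (287 - 97120/27)*(-1/225) = -89371/27*(-1/225) = 89371/6075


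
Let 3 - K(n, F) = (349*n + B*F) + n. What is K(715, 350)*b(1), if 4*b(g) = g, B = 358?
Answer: -375547/4 ≈ -93887.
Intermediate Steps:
b(g) = g/4
K(n, F) = 3 - 358*F - 350*n (K(n, F) = 3 - ((349*n + 358*F) + n) = 3 - (350*n + 358*F) = 3 + (-358*F - 350*n) = 3 - 358*F - 350*n)
K(715, 350)*b(1) = (3 - 358*350 - 350*715)*((1/4)*1) = (3 - 125300 - 250250)*(1/4) = -375547*1/4 = -375547/4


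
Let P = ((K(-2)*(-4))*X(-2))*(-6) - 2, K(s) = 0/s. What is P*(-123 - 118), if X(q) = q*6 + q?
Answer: 482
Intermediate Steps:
K(s) = 0
X(q) = 7*q (X(q) = 6*q + q = 7*q)
P = -2 (P = ((0*(-4))*(7*(-2)))*(-6) - 2 = (0*(-14))*(-6) - 2 = 0*(-6) - 2 = 0 - 2 = -2)
P*(-123 - 118) = -2*(-123 - 118) = -2*(-241) = 482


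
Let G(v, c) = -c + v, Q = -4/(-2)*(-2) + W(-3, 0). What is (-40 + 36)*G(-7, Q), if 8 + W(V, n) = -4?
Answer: -36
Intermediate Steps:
W(V, n) = -12 (W(V, n) = -8 - 4 = -12)
Q = -16 (Q = -4/(-2)*(-2) - 12 = -4*(-½)*(-2) - 12 = 2*(-2) - 12 = -4 - 12 = -16)
G(v, c) = v - c
(-40 + 36)*G(-7, Q) = (-40 + 36)*(-7 - 1*(-16)) = -4*(-7 + 16) = -4*9 = -36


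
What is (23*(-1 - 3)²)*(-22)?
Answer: -8096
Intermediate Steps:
(23*(-1 - 3)²)*(-22) = (23*(-4)²)*(-22) = (23*16)*(-22) = 368*(-22) = -8096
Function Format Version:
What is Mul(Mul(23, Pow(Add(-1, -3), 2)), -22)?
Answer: -8096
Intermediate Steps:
Mul(Mul(23, Pow(Add(-1, -3), 2)), -22) = Mul(Mul(23, Pow(-4, 2)), -22) = Mul(Mul(23, 16), -22) = Mul(368, -22) = -8096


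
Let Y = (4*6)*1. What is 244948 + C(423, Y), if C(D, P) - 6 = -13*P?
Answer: 244642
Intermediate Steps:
Y = 24 (Y = 24*1 = 24)
C(D, P) = 6 - 13*P
244948 + C(423, Y) = 244948 + (6 - 13*24) = 244948 + (6 - 312) = 244948 - 306 = 244642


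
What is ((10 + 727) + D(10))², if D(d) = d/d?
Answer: 544644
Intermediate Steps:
D(d) = 1
((10 + 727) + D(10))² = ((10 + 727) + 1)² = (737 + 1)² = 738² = 544644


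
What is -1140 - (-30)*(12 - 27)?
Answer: -1590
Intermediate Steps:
-1140 - (-30)*(12 - 27) = -1140 - (-30)*(-15) = -1140 - 1*450 = -1140 - 450 = -1590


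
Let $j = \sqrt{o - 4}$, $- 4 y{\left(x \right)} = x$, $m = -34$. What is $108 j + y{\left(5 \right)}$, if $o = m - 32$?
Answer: $- \frac{5}{4} + 108 i \sqrt{70} \approx -1.25 + 903.59 i$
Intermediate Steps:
$y{\left(x \right)} = - \frac{x}{4}$
$o = -66$ ($o = -34 - 32 = -66$)
$j = i \sqrt{70}$ ($j = \sqrt{-66 - 4} = \sqrt{-70} = i \sqrt{70} \approx 8.3666 i$)
$108 j + y{\left(5 \right)} = 108 i \sqrt{70} - \frac{5}{4} = - \frac{5}{4} + 108 i \sqrt{70}$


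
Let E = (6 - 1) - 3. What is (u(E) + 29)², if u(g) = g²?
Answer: 1089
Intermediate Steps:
E = 2 (E = 5 - 3 = 2)
(u(E) + 29)² = (2² + 29)² = (4 + 29)² = 33² = 1089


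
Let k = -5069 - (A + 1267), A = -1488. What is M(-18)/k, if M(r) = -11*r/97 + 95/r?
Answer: 5651/8464608 ≈ 0.00066760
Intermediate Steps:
M(r) = 95/r - 11*r/97 (M(r) = -11*r*(1/97) + 95/r = -11*r/97 + 95/r = 95/r - 11*r/97)
k = -4848 (k = -5069 - (-1488 + 1267) = -5069 - 1*(-221) = -5069 + 221 = -4848)
M(-18)/k = (95/(-18) - 11/97*(-18))/(-4848) = (95*(-1/18) + 198/97)*(-1/4848) = (-95/18 + 198/97)*(-1/4848) = -5651/1746*(-1/4848) = 5651/8464608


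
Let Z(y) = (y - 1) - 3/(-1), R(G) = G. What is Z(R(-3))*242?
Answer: -242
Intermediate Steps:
Z(y) = 2 + y (Z(y) = (-1 + y) - 3*(-1) = (-1 + y) + 3 = 2 + y)
Z(R(-3))*242 = (2 - 3)*242 = -1*242 = -242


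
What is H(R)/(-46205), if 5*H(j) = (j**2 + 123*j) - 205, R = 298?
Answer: -125253/231025 ≈ -0.54216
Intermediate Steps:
H(j) = -41 + j**2/5 + 123*j/5 (H(j) = ((j**2 + 123*j) - 205)/5 = (-205 + j**2 + 123*j)/5 = -41 + j**2/5 + 123*j/5)
H(R)/(-46205) = (-41 + (1/5)*298**2 + (123/5)*298)/(-46205) = (-41 + (1/5)*88804 + 36654/5)*(-1/46205) = (-41 + 88804/5 + 36654/5)*(-1/46205) = (125253/5)*(-1/46205) = -125253/231025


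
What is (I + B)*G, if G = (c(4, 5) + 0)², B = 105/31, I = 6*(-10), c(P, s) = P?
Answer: -28080/31 ≈ -905.81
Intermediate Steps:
I = -60
B = 105/31 (B = 105*(1/31) = 105/31 ≈ 3.3871)
G = 16 (G = (4 + 0)² = 4² = 16)
(I + B)*G = (-60 + 105/31)*16 = -1755/31*16 = -28080/31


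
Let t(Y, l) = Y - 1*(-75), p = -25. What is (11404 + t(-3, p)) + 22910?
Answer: 34386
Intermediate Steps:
t(Y, l) = 75 + Y (t(Y, l) = Y + 75 = 75 + Y)
(11404 + t(-3, p)) + 22910 = (11404 + (75 - 3)) + 22910 = (11404 + 72) + 22910 = 11476 + 22910 = 34386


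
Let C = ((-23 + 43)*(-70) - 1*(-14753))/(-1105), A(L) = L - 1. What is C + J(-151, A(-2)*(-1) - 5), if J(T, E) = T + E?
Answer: -182418/1105 ≈ -165.08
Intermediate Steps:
A(L) = -1 + L
C = -13353/1105 (C = (20*(-70) + 14753)*(-1/1105) = (-1400 + 14753)*(-1/1105) = 13353*(-1/1105) = -13353/1105 ≈ -12.084)
J(T, E) = E + T
C + J(-151, A(-2)*(-1) - 5) = -13353/1105 + (((-1 - 2)*(-1) - 5) - 151) = -13353/1105 + ((-3*(-1) - 5) - 151) = -13353/1105 + ((3 - 5) - 151) = -13353/1105 + (-2 - 151) = -13353/1105 - 153 = -182418/1105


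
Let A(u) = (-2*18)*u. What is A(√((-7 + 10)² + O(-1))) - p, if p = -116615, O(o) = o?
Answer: 116615 - 72*√2 ≈ 1.1651e+5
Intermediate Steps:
A(u) = -36*u
A(√((-7 + 10)² + O(-1))) - p = -36*√((-7 + 10)² - 1) - 1*(-116615) = -36*√(3² - 1) + 116615 = -36*√(9 - 1) + 116615 = -72*√2 + 116615 = 116615 - 72*√2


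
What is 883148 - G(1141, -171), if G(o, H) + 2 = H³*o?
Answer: 5706123901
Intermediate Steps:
G(o, H) = -2 + o*H³ (G(o, H) = -2 + H³*o = -2 + o*H³)
883148 - G(1141, -171) = 883148 - (-2 + 1141*(-171)³) = 883148 - (-2 + 1141*(-5000211)) = 883148 - (-2 - 5705240751) = 883148 - 1*(-5705240753) = 883148 + 5705240753 = 5706123901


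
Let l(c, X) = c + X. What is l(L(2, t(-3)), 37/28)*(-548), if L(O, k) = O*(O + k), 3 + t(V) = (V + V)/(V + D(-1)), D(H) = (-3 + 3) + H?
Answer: -8905/7 ≈ -1272.1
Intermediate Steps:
D(H) = H (D(H) = 0 + H = H)
t(V) = -3 + 2*V/(-1 + V) (t(V) = -3 + (V + V)/(V - 1) = -3 + (2*V)/(-1 + V) = -3 + 2*V/(-1 + V))
l(c, X) = X + c
l(L(2, t(-3)), 37/28)*(-548) = (37/28 + 2*(2 + (3 - 1*(-3))/(-1 - 3)))*(-548) = (37*(1/28) + 2*(2 + (3 + 3)/(-4)))*(-548) = (37/28 + 2*(2 - 1/4*6))*(-548) = (37/28 + 2*(2 - 3/2))*(-548) = (37/28 + 2*(1/2))*(-548) = (37/28 + 1)*(-548) = (65/28)*(-548) = -8905/7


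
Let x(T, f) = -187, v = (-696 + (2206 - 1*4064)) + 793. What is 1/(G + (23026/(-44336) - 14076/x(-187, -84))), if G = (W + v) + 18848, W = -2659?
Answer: 243848/3536467405 ≈ 6.8952e-5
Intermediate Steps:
v = -1761 (v = (-696 + (2206 - 4064)) + 793 = (-696 - 1858) + 793 = -2554 + 793 = -1761)
G = 14428 (G = (-2659 - 1761) + 18848 = -4420 + 18848 = 14428)
1/(G + (23026/(-44336) - 14076/x(-187, -84))) = 1/(14428 + (23026/(-44336) - 14076/(-187))) = 1/(14428 + (23026*(-1/44336) - 14076*(-1/187))) = 1/(14428 + (-11513/22168 + 828/11)) = 1/(14428 + 18228461/243848) = 1/(3536467405/243848) = 243848/3536467405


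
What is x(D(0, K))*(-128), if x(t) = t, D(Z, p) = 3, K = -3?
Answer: -384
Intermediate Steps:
x(D(0, K))*(-128) = 3*(-128) = -384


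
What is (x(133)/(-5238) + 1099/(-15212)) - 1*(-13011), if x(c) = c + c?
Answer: 518356305031/39840228 ≈ 13011.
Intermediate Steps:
x(c) = 2*c
(x(133)/(-5238) + 1099/(-15212)) - 1*(-13011) = ((2*133)/(-5238) + 1099/(-15212)) - 1*(-13011) = (266*(-1/5238) + 1099*(-1/15212)) + 13011 = (-133/2619 - 1099/15212) + 13011 = -4901477/39840228 + 13011 = 518356305031/39840228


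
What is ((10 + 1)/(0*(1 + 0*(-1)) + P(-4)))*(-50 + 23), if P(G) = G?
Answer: 297/4 ≈ 74.250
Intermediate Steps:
((10 + 1)/(0*(1 + 0*(-1)) + P(-4)))*(-50 + 23) = ((10 + 1)/(0*(1 + 0*(-1)) - 4))*(-50 + 23) = (11/(0*(1 + 0) - 4))*(-27) = (11/(0*1 - 4))*(-27) = (11/(0 - 4))*(-27) = (11/(-4))*(-27) = (11*(-¼))*(-27) = -11/4*(-27) = 297/4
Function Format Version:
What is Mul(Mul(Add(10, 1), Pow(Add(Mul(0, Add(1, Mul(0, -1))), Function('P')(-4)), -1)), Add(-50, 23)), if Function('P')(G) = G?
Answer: Rational(297, 4) ≈ 74.250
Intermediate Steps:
Mul(Mul(Add(10, 1), Pow(Add(Mul(0, Add(1, Mul(0, -1))), Function('P')(-4)), -1)), Add(-50, 23)) = Mul(Mul(Add(10, 1), Pow(Add(Mul(0, Add(1, Mul(0, -1))), -4), -1)), Add(-50, 23)) = Mul(Mul(11, Pow(Add(Mul(0, Add(1, 0)), -4), -1)), -27) = Mul(Mul(11, Pow(Add(Mul(0, 1), -4), -1)), -27) = Mul(Mul(11, Pow(Add(0, -4), -1)), -27) = Mul(Mul(11, Pow(-4, -1)), -27) = Mul(Mul(11, Rational(-1, 4)), -27) = Mul(Rational(-11, 4), -27) = Rational(297, 4)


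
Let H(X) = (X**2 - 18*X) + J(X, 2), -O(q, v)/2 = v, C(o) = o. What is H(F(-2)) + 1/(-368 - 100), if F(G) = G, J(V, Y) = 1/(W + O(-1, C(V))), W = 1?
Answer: 94063/2340 ≈ 40.198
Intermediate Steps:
O(q, v) = -2*v
J(V, Y) = 1/(1 - 2*V)
H(X) = X**2 - 1/(-1 + 2*X) - 18*X (H(X) = (X**2 - 18*X) - 1/(-1 + 2*X) = X**2 - 1/(-1 + 2*X) - 18*X)
H(F(-2)) + 1/(-368 - 100) = (-1 - 2*(-1 + 2*(-2))*(-18 - 2))/(-1 + 2*(-2)) + 1/(-368 - 100) = (-1 - 2*(-1 - 4)*(-20))/(-1 - 4) + 1/(-468) = (-1 - 2*(-5)*(-20))/(-5) - 1/468 = -(-1 - 200)/5 - 1/468 = -1/5*(-201) - 1/468 = 201/5 - 1/468 = 94063/2340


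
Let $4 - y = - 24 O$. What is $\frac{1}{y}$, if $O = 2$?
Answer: $\frac{1}{52} \approx 0.019231$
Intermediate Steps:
$y = 52$ ($y = 4 - \left(-24\right) 2 = 4 - -48 = 4 + 48 = 52$)
$\frac{1}{y} = \frac{1}{52}$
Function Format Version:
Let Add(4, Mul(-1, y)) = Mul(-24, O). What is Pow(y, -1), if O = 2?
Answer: Rational(1, 52) ≈ 0.019231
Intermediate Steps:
y = 52 (y = Add(4, Mul(-1, Mul(-24, 2))) = Add(4, Mul(-1, -48)) = Add(4, 48) = 52)
Pow(y, -1) = Pow(52, -1) = Rational(1, 52)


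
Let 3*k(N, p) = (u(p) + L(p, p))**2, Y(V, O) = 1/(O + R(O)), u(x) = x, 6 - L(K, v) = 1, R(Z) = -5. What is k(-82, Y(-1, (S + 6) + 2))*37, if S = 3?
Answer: 35557/108 ≈ 329.23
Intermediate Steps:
L(K, v) = 5 (L(K, v) = 6 - 1*1 = 6 - 1 = 5)
Y(V, O) = 1/(-5 + O) (Y(V, O) = 1/(O - 5) = 1/(-5 + O))
k(N, p) = (5 + p)**2/3 (k(N, p) = (p + 5)**2/3 = (5 + p)**2/3)
k(-82, Y(-1, (S + 6) + 2))*37 = ((5 + 1/(-5 + ((3 + 6) + 2)))**2/3)*37 = ((5 + 1/(-5 + (9 + 2)))**2/3)*37 = ((5 + 1/(-5 + 11))**2/3)*37 = ((5 + 1/6)**2/3)*37 = ((31/6)**2/3)*37 = ((1/3)*(961/36))*37 = (961/108)*37 = 35557/108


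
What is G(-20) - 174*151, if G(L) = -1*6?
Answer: -26280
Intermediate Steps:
G(L) = -6
G(-20) - 174*151 = -6 - 174*151 = -6 - 26274 = -26280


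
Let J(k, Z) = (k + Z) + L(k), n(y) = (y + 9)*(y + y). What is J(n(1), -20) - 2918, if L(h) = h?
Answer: -2898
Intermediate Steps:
n(y) = 2*y*(9 + y) (n(y) = (9 + y)*(2*y) = 2*y*(9 + y))
J(k, Z) = Z + 2*k (J(k, Z) = (k + Z) + k = (Z + k) + k = Z + 2*k)
J(n(1), -20) - 2918 = (-20 + 2*(2*1*(9 + 1))) - 2918 = (-20 + 2*(2*1*10)) - 2918 = (-20 + 2*20) - 2918 = (-20 + 40) - 2918 = 20 - 2918 = -2898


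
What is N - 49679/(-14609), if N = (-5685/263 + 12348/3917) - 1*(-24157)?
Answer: 51904364935249/2149966877 ≈ 24142.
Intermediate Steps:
N = 24866820226/1030171 (N = (-5685*1/263 + 12348*(1/3917)) + 24157 = (-5685/263 + 12348/3917) + 24157 = -19020621/1030171 + 24157 = 24866820226/1030171 ≈ 24139.)
N - 49679/(-14609) = 24866820226/1030171 - 49679/(-14609) = 24866820226/1030171 - 49679*(-1/14609) = 24866820226/1030171 + 7097/2087 = 51904364935249/2149966877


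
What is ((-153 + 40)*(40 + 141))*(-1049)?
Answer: 21455197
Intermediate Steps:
((-153 + 40)*(40 + 141))*(-1049) = -113*181*(-1049) = -20453*(-1049) = 21455197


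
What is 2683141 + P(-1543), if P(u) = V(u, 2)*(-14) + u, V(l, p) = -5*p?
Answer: 2681738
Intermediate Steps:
P(u) = 140 + u (P(u) = -5*2*(-14) + u = -10*(-14) + u = 140 + u)
2683141 + P(-1543) = 2683141 + (140 - 1543) = 2683141 - 1403 = 2681738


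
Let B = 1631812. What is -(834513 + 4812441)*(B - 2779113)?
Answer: 6478755971154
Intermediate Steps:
-(834513 + 4812441)*(B - 2779113) = -(834513 + 4812441)*(1631812 - 2779113) = -5646954*(-1147301) = -1*(-6478755971154) = 6478755971154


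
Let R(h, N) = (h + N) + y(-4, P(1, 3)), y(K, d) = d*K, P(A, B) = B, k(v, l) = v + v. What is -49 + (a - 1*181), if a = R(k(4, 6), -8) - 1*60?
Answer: -302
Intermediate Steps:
k(v, l) = 2*v
y(K, d) = K*d
R(h, N) = -12 + N + h (R(h, N) = (h + N) - 4*3 = (N + h) - 12 = -12 + N + h)
a = -72 (a = (-12 - 8 + 2*4) - 1*60 = (-12 - 8 + 8) - 60 = -12 - 60 = -72)
-49 + (a - 1*181) = -49 + (-72 - 1*181) = -49 + (-72 - 181) = -49 - 253 = -302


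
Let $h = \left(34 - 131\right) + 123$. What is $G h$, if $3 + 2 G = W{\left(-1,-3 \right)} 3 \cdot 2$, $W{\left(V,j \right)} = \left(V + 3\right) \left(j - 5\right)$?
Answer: $-1287$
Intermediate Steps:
$W{\left(V,j \right)} = \left(-5 + j\right) \left(3 + V\right)$ ($W{\left(V,j \right)} = \left(3 + V\right) \left(-5 + j\right) = \left(-5 + j\right) \left(3 + V\right)$)
$h = 26$ ($h = -97 + 123 = 26$)
$G = - \frac{99}{2}$ ($G = - \frac{3}{2} + \frac{\left(-15 - -5 + 3 \left(-3\right) - -3\right) 3 \cdot 2}{2} = - \frac{3}{2} + \frac{\left(-15 + 5 - 9 + 3\right) 3 \cdot 2}{2} = - \frac{3}{2} + \frac{\left(-16\right) 3 \cdot 2}{2} = - \frac{3}{2} + \frac{\left(-48\right) 2}{2} = - \frac{3}{2} + \frac{1}{2} \left(-96\right) = - \frac{3}{2} - 48 = - \frac{99}{2} \approx -49.5$)
$G h = \left(- \frac{99}{2}\right) 26 = -1287$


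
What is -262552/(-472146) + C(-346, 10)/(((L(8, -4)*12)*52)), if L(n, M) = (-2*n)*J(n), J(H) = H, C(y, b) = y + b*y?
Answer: 632431695/1047534592 ≈ 0.60373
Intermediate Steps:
L(n, M) = -2*n² (L(n, M) = (-2*n)*n = -2*n²)
-262552/(-472146) + C(-346, 10)/(((L(8, -4)*12)*52)) = -262552/(-472146) + (-346*(1 + 10))/(((-2*8²*12)*52)) = -262552*(-1/472146) + (-346*11)/(((-2*64*12)*52)) = 131276/236073 - 3806/(-128*12*52) = 131276/236073 - 3806/((-1536*52)) = 131276/236073 - 3806/(-79872) = 131276/236073 - 3806*(-1/79872) = 131276/236073 + 1903/39936 = 632431695/1047534592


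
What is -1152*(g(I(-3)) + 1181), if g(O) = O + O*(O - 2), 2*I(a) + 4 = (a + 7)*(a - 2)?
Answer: -1540224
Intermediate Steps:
I(a) = -2 + (-2 + a)*(7 + a)/2 (I(a) = -2 + ((a + 7)*(a - 2))/2 = -2 + ((7 + a)*(-2 + a))/2 = -2 + ((-2 + a)*(7 + a))/2 = -2 + (-2 + a)*(7 + a)/2)
g(O) = O + O*(-2 + O)
-1152*(g(I(-3)) + 1181) = -1152*((-9 + (1/2)*(-3)**2 + (5/2)*(-3))*(-1 + (-9 + (1/2)*(-3)**2 + (5/2)*(-3))) + 1181) = -1152*((-9 + (1/2)*9 - 15/2)*(-1 + (-9 + (1/2)*9 - 15/2)) + 1181) = -1152*((-9 + 9/2 - 15/2)*(-1 + (-9 + 9/2 - 15/2)) + 1181) = -1152*(-12*(-1 - 12) + 1181) = -1152*(-12*(-13) + 1181) = -1152*(156 + 1181) = -1152*1337 = -1540224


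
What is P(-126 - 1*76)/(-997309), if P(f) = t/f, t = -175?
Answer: -175/201456418 ≈ -8.6867e-7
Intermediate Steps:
P(f) = -175/f
P(-126 - 1*76)/(-997309) = -175/(-126 - 1*76)/(-997309) = -175/(-126 - 76)*(-1/997309) = -175/(-202)*(-1/997309) = -175*(-1/202)*(-1/997309) = (175/202)*(-1/997309) = -175/201456418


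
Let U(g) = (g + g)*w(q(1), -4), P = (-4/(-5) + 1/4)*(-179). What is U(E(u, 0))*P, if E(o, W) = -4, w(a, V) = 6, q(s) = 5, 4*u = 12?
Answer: 45108/5 ≈ 9021.6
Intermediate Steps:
u = 3 (u = (¼)*12 = 3)
P = -3759/20 (P = (-4*(-⅕) + 1*(¼))*(-179) = (⅘ + ¼)*(-179) = (21/20)*(-179) = -3759/20 ≈ -187.95)
U(g) = 12*g (U(g) = (g + g)*6 = (2*g)*6 = 12*g)
U(E(u, 0))*P = (12*(-4))*(-3759/20) = -48*(-3759/20) = 45108/5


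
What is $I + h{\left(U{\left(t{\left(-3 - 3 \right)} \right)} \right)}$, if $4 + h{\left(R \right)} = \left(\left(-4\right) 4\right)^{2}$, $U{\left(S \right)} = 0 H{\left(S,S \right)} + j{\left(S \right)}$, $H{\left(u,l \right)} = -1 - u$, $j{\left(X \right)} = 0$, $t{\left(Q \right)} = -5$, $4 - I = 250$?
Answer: $6$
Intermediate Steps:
$I = -246$ ($I = 4 - 250 = -246$)
$U{\left(S \right)} = 0$ ($U{\left(S \right)} = 0 \left(-1 - S\right) + 0 = 0 + 0 = 0$)
$h{\left(R \right)} = 252$ ($h{\left(R \right)} = -4 + \left(\left(-4\right) 4\right)^{2} = -4 + \left(-16\right)^{2} = -4 + 256 = 252$)
$I + h{\left(U{\left(t{\left(-3 - 3 \right)} \right)} \right)} = -246 + 252 = 6$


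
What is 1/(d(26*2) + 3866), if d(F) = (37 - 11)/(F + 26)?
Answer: 3/11599 ≈ 0.00025864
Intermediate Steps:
d(F) = 26/(26 + F)
1/(d(26*2) + 3866) = 1/(26/(26 + 26*2) + 3866) = 1/(26/(26 + 52) + 3866) = 1/(26/78 + 3866) = 1/(26*(1/78) + 3866) = 1/(1/3 + 3866) = 1/(11599/3) = 3/11599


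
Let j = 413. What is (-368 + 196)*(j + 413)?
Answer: -142072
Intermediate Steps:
(-368 + 196)*(j + 413) = (-368 + 196)*(413 + 413) = -172*826 = -142072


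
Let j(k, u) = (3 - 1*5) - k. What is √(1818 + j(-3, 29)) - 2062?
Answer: -2062 + √1819 ≈ -2019.3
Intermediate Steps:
j(k, u) = -2 - k (j(k, u) = (3 - 5) - k = -2 - k)
√(1818 + j(-3, 29)) - 2062 = √(1818 + (-2 - 1*(-3))) - 2062 = √(1818 + (-2 + 3)) - 2062 = √(1818 + 1) - 2062 = √1819 - 2062 = -2062 + √1819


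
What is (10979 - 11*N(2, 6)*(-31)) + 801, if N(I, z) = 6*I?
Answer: 15872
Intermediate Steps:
(10979 - 11*N(2, 6)*(-31)) + 801 = (10979 - 66*2*(-31)) + 801 = (10979 - 11*12*(-31)) + 801 = (10979 - 132*(-31)) + 801 = (10979 + 4092) + 801 = 15071 + 801 = 15872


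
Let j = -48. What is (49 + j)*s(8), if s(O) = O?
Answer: 8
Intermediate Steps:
(49 + j)*s(8) = (49 - 48)*8 = 1*8 = 8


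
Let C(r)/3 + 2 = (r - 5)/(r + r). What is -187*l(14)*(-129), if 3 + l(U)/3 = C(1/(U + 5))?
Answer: -10855350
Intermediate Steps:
C(r) = -6 + 3*(-5 + r)/(2*r) (C(r) = -6 + 3*((r - 5)/(r + r)) = -6 + 3*((-5 + r)/((2*r))) = -6 + 3*((-5 + r)*(1/(2*r))) = -6 + 3*((-5 + r)/(2*r)) = -6 + 3*(-5 + r)/(2*r))
l(U) = -9 + 9*(-5 - 3/(5 + U))*(5 + U)/2 (l(U) = -9 + 3*(3*(-5 - 3/(U + 5))/(2*(1/(U + 5)))) = -9 + 3*(3*(-5 - 3/(5 + U))/(2*(1/(5 + U)))) = -9 + 3*(3*(5 + U)*(-5 - 3/(5 + U))/2) = -9 + 3*(3*(-5 - 3/(5 + U))*(5 + U)/2) = -9 + 9*(-5 - 3/(5 + U))*(5 + U)/2)
-187*l(14)*(-129) = -187*(-135 - 45/2*14)*(-129) = -187*(-135 - 315)*(-129) = -187*(-450)*(-129) = 84150*(-129) = -10855350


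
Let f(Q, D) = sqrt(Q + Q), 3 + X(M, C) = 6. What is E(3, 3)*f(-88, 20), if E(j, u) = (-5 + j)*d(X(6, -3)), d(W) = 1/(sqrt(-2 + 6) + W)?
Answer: -8*I*sqrt(11)/5 ≈ -5.3066*I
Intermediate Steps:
X(M, C) = 3 (X(M, C) = -3 + 6 = 3)
d(W) = 1/(2 + W) (d(W) = 1/(sqrt(4) + W) = 1/(2 + W))
f(Q, D) = sqrt(2)*sqrt(Q) (f(Q, D) = sqrt(2*Q) = sqrt(2)*sqrt(Q))
E(j, u) = -1 + j/5 (E(j, u) = (-5 + j)/(2 + 3) = (-5 + j)/5 = (-5 + j)*(1/5) = -1 + j/5)
E(3, 3)*f(-88, 20) = (-1 + (1/5)*3)*(sqrt(2)*sqrt(-88)) = (-1 + 3/5)*(sqrt(2)*(2*I*sqrt(22))) = -8*I*sqrt(11)/5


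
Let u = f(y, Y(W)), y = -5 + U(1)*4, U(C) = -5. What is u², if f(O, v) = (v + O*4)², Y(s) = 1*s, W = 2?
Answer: 92236816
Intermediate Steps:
Y(s) = s
y = -25 (y = -5 - 5*4 = -5 - 20 = -25)
f(O, v) = (v + 4*O)²
u = 9604 (u = (2 + 4*(-25))² = (2 - 100)² = (-98)² = 9604)
u² = 9604² = 92236816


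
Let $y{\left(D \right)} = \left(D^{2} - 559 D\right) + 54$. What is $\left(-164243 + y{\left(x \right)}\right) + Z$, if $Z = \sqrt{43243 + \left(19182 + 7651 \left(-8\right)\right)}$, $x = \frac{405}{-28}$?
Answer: $- \frac{122221091}{784} + \sqrt{1217} \approx -1.5586 \cdot 10^{5}$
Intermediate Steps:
$x = - \frac{405}{28}$ ($x = 405 \left(- \frac{1}{28}\right) = - \frac{405}{28} \approx -14.464$)
$Z = \sqrt{1217}$ ($Z = \sqrt{43243 + \left(19182 - 61208\right)} = \sqrt{43243 - 42026} = \sqrt{1217} \approx 34.885$)
$y{\left(D \right)} = 54 + D^{2} - 559 D$
$\left(-164243 + y{\left(x \right)}\right) + Z = \left(-164243 + \left(54 + \left(- \frac{405}{28}\right)^{2} - - \frac{226395}{28}\right)\right) + \sqrt{1217} = \left(-164243 + \left(54 + \frac{164025}{784} + \frac{226395}{28}\right)\right) + \sqrt{1217} = \left(-164243 + \frac{6545421}{784}\right) + \sqrt{1217} = - \frac{122221091}{784} + \sqrt{1217}$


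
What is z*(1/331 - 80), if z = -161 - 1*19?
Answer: 4766220/331 ≈ 14399.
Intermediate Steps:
z = -180 (z = -161 - 19 = -180)
z*(1/331 - 80) = -180*(1/331 - 80) = -180*(-26479/331) = 4766220/331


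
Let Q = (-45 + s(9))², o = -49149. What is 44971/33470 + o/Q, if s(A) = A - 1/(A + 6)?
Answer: -356966674499/9796033070 ≈ -36.440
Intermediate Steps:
s(A) = A - 1/(6 + A)
Q = 292681/225 (Q = (-45 + (-1 + 9² + 6*9)/(6 + 9))² = (-45 + (-1 + 81 + 54)/15)² = (-45 + (1/15)*134)² = (-45 + 134/15)² = (-541/15)² = 292681/225 ≈ 1300.8)
44971/33470 + o/Q = 44971/33470 - 49149/292681/225 = 44971*(1/33470) - 49149*225/292681 = 44971/33470 - 11058525/292681 = -356966674499/9796033070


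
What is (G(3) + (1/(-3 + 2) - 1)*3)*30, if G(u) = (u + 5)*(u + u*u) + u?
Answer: 2790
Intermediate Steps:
G(u) = u + (5 + u)*(u + u²) (G(u) = (5 + u)*(u + u²) + u = u + (5 + u)*(u + u²))
(G(3) + (1/(-3 + 2) - 1)*3)*30 = (3*(6 + 3² + 6*3) + (1/(-3 + 2) - 1)*3)*30 = (3*(6 + 9 + 18) + (1/(-1) - 1)*3)*30 = (3*33 + (-1 - 1)*3)*30 = (99 - 2*3)*30 = (99 - 6)*30 = 93*30 = 2790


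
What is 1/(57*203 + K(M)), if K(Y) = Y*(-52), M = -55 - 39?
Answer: 1/16459 ≈ 6.0757e-5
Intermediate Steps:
M = -94
K(Y) = -52*Y
1/(57*203 + K(M)) = 1/(57*203 - 52*(-94)) = 1/(11571 + 4888) = 1/16459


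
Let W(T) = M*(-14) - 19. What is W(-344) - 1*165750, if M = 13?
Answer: -165951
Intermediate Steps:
W(T) = -201 (W(T) = 13*(-14) - 19 = -182 - 19 = -201)
W(-344) - 1*165750 = -201 - 1*165750 = -201 - 165750 = -165951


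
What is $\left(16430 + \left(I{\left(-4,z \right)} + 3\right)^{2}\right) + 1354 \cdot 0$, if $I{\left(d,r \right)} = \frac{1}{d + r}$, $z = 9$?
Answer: $\frac{411006}{25} \approx 16440.0$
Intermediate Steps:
$\left(16430 + \left(I{\left(-4,z \right)} + 3\right)^{2}\right) + 1354 \cdot 0 = \left(16430 + \left(\frac{1}{-4 + 9} + 3\right)^{2}\right) + 1354 \cdot 0 = \left(16430 + \left(\frac{1}{5} + 3\right)^{2}\right) + 0 = \left(16430 + \left(\frac{16}{5}\right)^{2}\right) + 0 = \left(16430 + \frac{256}{25}\right) + 0 = \frac{411006}{25} + 0 = \frac{411006}{25}$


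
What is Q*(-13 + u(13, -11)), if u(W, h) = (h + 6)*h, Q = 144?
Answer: 6048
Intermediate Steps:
u(W, h) = h*(6 + h) (u(W, h) = (6 + h)*h = h*(6 + h))
Q*(-13 + u(13, -11)) = 144*(-13 - 11*(6 - 11)) = 144*(-13 - 11*(-5)) = 144*(-13 + 55) = 144*42 = 6048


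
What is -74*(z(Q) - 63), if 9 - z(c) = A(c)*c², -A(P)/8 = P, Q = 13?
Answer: -1296628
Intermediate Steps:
A(P) = -8*P
z(c) = 9 + 8*c³ (z(c) = 9 - (-8*c)*c² = 9 - (-8)*c³ = 9 + 8*c³)
-74*(z(Q) - 63) = -74*((9 + 8*13³) - 63) = -74*((9 + 8*2197) - 63) = -74*((9 + 17576) - 63) = -74*(17585 - 63) = -74*17522 = -1296628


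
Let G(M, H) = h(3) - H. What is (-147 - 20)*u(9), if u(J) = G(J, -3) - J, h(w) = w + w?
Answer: 0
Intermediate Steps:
h(w) = 2*w
G(M, H) = 6 - H (G(M, H) = 2*3 - H = 6 - H)
u(J) = 9 - J (u(J) = (6 - 1*(-3)) - J = (6 + 3) - J = 9 - J)
(-147 - 20)*u(9) = (-147 - 20)*(9 - 1*9) = -167*(9 - 9) = -167*0 = 0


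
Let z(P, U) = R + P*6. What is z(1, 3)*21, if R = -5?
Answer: 21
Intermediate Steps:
z(P, U) = -5 + 6*P (z(P, U) = -5 + P*6 = -5 + 6*P)
z(1, 3)*21 = (-5 + 6*1)*21 = (-5 + 6)*21 = 1*21 = 21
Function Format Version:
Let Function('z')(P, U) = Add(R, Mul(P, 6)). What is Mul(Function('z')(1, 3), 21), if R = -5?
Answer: 21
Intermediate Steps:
Function('z')(P, U) = Add(-5, Mul(6, P)) (Function('z')(P, U) = Add(-5, Mul(P, 6)) = Add(-5, Mul(6, P)))
Mul(Function('z')(1, 3), 21) = Mul(Add(-5, Mul(6, 1)), 21) = Mul(Add(-5, 6), 21) = Mul(1, 21) = 21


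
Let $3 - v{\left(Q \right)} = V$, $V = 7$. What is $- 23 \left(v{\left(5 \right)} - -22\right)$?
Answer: $-414$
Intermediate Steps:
$v{\left(Q \right)} = -4$ ($v{\left(Q \right)} = 3 - 7 = -4$)
$- 23 \left(v{\left(5 \right)} - -22\right) = - 23 \left(-4 - -22\right) = - 23 \left(-4 + 22\right) = \left(-23\right) 18 = -414$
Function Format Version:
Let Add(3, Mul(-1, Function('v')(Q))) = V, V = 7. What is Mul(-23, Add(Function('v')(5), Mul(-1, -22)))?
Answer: -414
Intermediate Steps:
Function('v')(Q) = -4 (Function('v')(Q) = Add(3, Mul(-1, 7)) = Add(3, -7) = -4)
Mul(-23, Add(Function('v')(5), Mul(-1, -22))) = Mul(-23, Add(-4, Mul(-1, -22))) = Mul(-23, Add(-4, 22)) = Mul(-23, 18) = -414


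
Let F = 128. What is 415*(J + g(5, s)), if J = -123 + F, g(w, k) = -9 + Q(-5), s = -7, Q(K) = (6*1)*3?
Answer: 5810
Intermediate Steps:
Q(K) = 18 (Q(K) = 6*3 = 18)
g(w, k) = 9 (g(w, k) = -9 + 18 = 9)
J = 5 (J = -123 + 128 = 5)
415*(J + g(5, s)) = 415*(5 + 9) = 415*14 = 5810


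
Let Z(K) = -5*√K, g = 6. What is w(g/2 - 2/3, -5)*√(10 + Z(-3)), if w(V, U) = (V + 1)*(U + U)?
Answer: -100*√(10 - 5*I*√3)/3 ≈ -113.6 + 42.353*I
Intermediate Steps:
w(V, U) = 2*U*(1 + V) (w(V, U) = (1 + V)*(2*U) = 2*U*(1 + V))
w(g/2 - 2/3, -5)*√(10 + Z(-3)) = (2*(-5)*(1 + (6/2 - 2/3)))*√(10 - 5*I*√3) = (2*(-5)*(1 + (6*(½) - 2*⅓)))*√(10 - 5*I*√3) = (2*(-5)*(1 + (3 - ⅔)))*√(10 - 5*I*√3) = (2*(-5)*(1 + 7/3))*√(10 - 5*I*√3) = (2*(-5)*(10/3))*√(10 - 5*I*√3) = -100*√(10 - 5*I*√3)/3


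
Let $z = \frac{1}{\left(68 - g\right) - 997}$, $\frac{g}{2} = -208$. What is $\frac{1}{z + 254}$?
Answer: $\frac{513}{130301} \approx 0.003937$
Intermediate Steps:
$g = -416$ ($g = 2 \left(-208\right) = -416$)
$z = - \frac{1}{513}$ ($z = \frac{1}{\left(68 - -416\right) - 997} = \frac{1}{\left(68 + 416\right) - 997} = \frac{1}{484 - 997} = \frac{1}{-513} = - \frac{1}{513} \approx -0.0019493$)
$\frac{1}{z + 254} = \frac{1}{- \frac{1}{513} + 254} = \frac{1}{\frac{130301}{513}} = \frac{513}{130301}$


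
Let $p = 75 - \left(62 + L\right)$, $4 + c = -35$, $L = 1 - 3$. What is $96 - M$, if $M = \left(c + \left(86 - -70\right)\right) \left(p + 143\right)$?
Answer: $-18390$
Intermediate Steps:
$L = -2$ ($L = 1 - 3 = -2$)
$c = -39$ ($c = -4 - 35 = -39$)
$p = 15$ ($p = 75 - 60 = 15$)
$M = 18486$ ($M = \left(-39 + \left(86 - -70\right)\right) \left(15 + 143\right) = \left(-39 + \left(86 + 70\right)\right) 158 = \left(-39 + 156\right) 158 = 117 \cdot 158 = 18486$)
$96 - M = 96 - 18486 = -18390$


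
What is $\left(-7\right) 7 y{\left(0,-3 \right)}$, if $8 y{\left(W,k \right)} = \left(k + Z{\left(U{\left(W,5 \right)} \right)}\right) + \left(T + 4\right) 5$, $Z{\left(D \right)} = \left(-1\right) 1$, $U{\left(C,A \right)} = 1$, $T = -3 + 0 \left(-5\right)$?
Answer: $- \frac{49}{8} \approx -6.125$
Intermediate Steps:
$T = -3$ ($T = -3 + 0 = -3$)
$Z{\left(D \right)} = -1$
$y{\left(W,k \right)} = \frac{1}{2} + \frac{k}{8}$ ($y{\left(W,k \right)} = \frac{\left(k - 1\right) + \left(-3 + 4\right) 5}{8} = \frac{\left(-1 + k\right) + 1 \cdot 5}{8} = \frac{\left(-1 + k\right) + 5}{8} = \frac{4 + k}{8} = \frac{1}{2} + \frac{k}{8}$)
$\left(-7\right) 7 y{\left(0,-3 \right)} = \left(-7\right) 7 \left(\frac{1}{2} + \frac{1}{8} \left(-3\right)\right) = - 49 \left(\frac{1}{2} - \frac{3}{8}\right) = \left(-49\right) \frac{1}{8} = - \frac{49}{8}$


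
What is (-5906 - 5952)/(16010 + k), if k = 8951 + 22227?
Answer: -5929/23594 ≈ -0.25129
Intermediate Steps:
k = 31178
(-5906 - 5952)/(16010 + k) = (-5906 - 5952)/(16010 + 31178) = -11858/47188 = -11858*1/47188 = -5929/23594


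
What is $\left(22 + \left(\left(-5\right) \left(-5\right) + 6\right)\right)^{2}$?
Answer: $2809$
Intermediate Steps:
$\left(22 + \left(\left(-5\right) \left(-5\right) + 6\right)\right)^{2} = \left(22 + \left(25 + 6\right)\right)^{2} = \left(22 + 31\right)^{2} = 53^{2} = 2809$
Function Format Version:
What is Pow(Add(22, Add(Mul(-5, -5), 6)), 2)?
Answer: 2809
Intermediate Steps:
Pow(Add(22, Add(Mul(-5, -5), 6)), 2) = Pow(Add(22, Add(25, 6)), 2) = Pow(Add(22, 31), 2) = Pow(53, 2) = 2809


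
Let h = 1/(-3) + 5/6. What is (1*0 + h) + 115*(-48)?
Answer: -11039/2 ≈ -5519.5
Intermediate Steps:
h = 1/2 (h = 1*(-1/3) + 5*(1/6) = -1/3 + 5/6 = 1/2 ≈ 0.50000)
(1*0 + h) + 115*(-48) = (1*0 + 1/2) + 115*(-48) = (0 + 1/2) - 5520 = 1/2 - 5520 = -11039/2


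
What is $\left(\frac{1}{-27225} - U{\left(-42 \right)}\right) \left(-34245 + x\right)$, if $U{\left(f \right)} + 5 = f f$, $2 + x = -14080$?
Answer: $\frac{771440292584}{9075} \approx 8.5007 \cdot 10^{7}$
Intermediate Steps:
$x = -14082$ ($x = -2 - 14080 = -14082$)
$U{\left(f \right)} = -5 + f^{2}$ ($U{\left(f \right)} = -5 + f f = -5 + f^{2}$)
$\left(\frac{1}{-27225} - U{\left(-42 \right)}\right) \left(-34245 + x\right) = \left(\frac{1}{-27225} - \left(-5 + \left(-42\right)^{2}\right)\right) \left(-34245 - 14082\right) = \left(- \frac{1}{27225} - \left(-5 + 1764\right)\right) \left(-48327\right) = \left(- \frac{1}{27225} - 1759\right) \left(-48327\right) = \left(- \frac{47888776}{27225}\right) \left(-48327\right) = \frac{771440292584}{9075}$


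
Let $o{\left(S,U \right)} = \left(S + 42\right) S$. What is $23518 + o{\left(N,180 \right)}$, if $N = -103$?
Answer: $29801$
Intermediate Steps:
$o{\left(S,U \right)} = S \left(42 + S\right)$ ($o{\left(S,U \right)} = \left(42 + S\right) S = S \left(42 + S\right)$)
$23518 + o{\left(N,180 \right)} = 23518 - 103 \left(42 - 103\right) = 23518 - -6283 = 23518 + 6283 = 29801$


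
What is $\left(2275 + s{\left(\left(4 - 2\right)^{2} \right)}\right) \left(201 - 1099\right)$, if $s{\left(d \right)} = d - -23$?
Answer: $-2067196$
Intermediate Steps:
$s{\left(d \right)} = 23 + d$ ($s{\left(d \right)} = d + 23 = 23 + d$)
$\left(2275 + s{\left(\left(4 - 2\right)^{2} \right)}\right) \left(201 - 1099\right) = \left(2275 + \left(23 + \left(4 - 2\right)^{2}\right)\right) \left(201 - 1099\right) = \left(2275 + \left(23 + 2^{2}\right)\right) \left(-898\right) = \left(2275 + \left(23 + 4\right)\right) \left(-898\right) = \left(2275 + 27\right) \left(-898\right) = 2302 \left(-898\right) = -2067196$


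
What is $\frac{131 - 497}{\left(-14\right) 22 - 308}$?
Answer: $\frac{183}{308} \approx 0.59416$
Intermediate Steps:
$\frac{131 - 497}{\left(-14\right) 22 - 308} = - \frac{366}{-308 - 308} = - \frac{366}{-616} = \left(-366\right) \left(- \frac{1}{616}\right) = \frac{183}{308}$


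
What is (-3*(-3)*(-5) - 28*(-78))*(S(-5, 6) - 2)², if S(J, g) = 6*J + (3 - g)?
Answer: 2620275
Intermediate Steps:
S(J, g) = 3 - g + 6*J
(-3*(-3)*(-5) - 28*(-78))*(S(-5, 6) - 2)² = (-3*(-3)*(-5) - 28*(-78))*((3 - 1*6 + 6*(-5)) - 2)² = (9*(-5) + 2184)*((3 - 6 - 30) - 2)² = (-45 + 2184)*(-33 - 2)² = 2139*(-35)² = 2139*1225 = 2620275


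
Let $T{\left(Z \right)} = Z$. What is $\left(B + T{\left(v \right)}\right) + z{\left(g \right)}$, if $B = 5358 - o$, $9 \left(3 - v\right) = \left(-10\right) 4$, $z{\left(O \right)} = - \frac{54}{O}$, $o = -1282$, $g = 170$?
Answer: $\frac{5085052}{765} \approx 6647.1$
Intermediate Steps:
$v = \frac{67}{9}$ ($v = 3 - \frac{\left(-10\right) 4}{9} = 3 - - \frac{40}{9} = 3 + \frac{40}{9} = \frac{67}{9} \approx 7.4444$)
$B = 6640$ ($B = 5358 - -1282 = 5358 + 1282 = 6640$)
$\left(B + T{\left(v \right)}\right) + z{\left(g \right)} = \left(6640 + \frac{67}{9}\right) - \frac{54}{170} = \frac{59827}{9} - \frac{27}{85} = \frac{5085052}{765}$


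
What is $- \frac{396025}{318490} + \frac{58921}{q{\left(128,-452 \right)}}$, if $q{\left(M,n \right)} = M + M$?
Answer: $\frac{1866436689}{8153344} \approx 228.92$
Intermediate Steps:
$q{\left(M,n \right)} = 2 M$
$- \frac{396025}{318490} + \frac{58921}{q{\left(128,-452 \right)}} = - \frac{396025}{318490} + \frac{58921}{2 \cdot 128} = \left(-396025\right) \frac{1}{318490} + \frac{58921}{256} = - \frac{79205}{63698} + 58921 \cdot \frac{1}{256} = - \frac{79205}{63698} + \frac{58921}{256} = \frac{1866436689}{8153344}$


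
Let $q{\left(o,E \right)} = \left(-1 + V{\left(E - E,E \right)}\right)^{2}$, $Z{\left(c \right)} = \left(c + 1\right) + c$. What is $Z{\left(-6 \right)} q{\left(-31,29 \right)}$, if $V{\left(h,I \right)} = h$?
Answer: $-11$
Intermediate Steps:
$Z{\left(c \right)} = 1 + 2 c$ ($Z{\left(c \right)} = \left(1 + c\right) + c = 1 + 2 c$)
$q{\left(o,E \right)} = 1$ ($q{\left(o,E \right)} = \left(-1 + \left(E - E\right)\right)^{2} = \left(-1 + 0\right)^{2} = \left(-1\right)^{2} = 1$)
$Z{\left(-6 \right)} q{\left(-31,29 \right)} = \left(1 + 2 \left(-6\right)\right) 1 = \left(1 - 12\right) 1 = \left(-11\right) 1 = -11$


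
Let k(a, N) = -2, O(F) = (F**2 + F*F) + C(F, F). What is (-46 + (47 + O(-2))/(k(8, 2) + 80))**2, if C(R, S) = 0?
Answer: 12482089/6084 ≈ 2051.6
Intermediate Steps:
O(F) = 2*F**2 (O(F) = (F**2 + F*F) + 0 = (F**2 + F**2) + 0 = 2*F**2 + 0 = 2*F**2)
(-46 + (47 + O(-2))/(k(8, 2) + 80))**2 = (-46 + (47 + 2*(-2)**2)/(-2 + 80))**2 = (-46 + (47 + 2*4)/78)**2 = (-46 + (47 + 8)*(1/78))**2 = (-46 + 55*(1/78))**2 = (-46 + 55/78)**2 = (-3533/78)**2 = 12482089/6084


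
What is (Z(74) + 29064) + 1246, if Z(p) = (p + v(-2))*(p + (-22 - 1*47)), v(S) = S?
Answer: 30670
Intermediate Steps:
Z(p) = (-69 + p)*(-2 + p) (Z(p) = (p - 2)*(p + (-22 - 1*47)) = (-2 + p)*(p + (-22 - 47)) = (-2 + p)*(p - 69) = (-2 + p)*(-69 + p) = (-69 + p)*(-2 + p))
(Z(74) + 29064) + 1246 = ((138 + 74² - 71*74) + 29064) + 1246 = ((138 + 5476 - 5254) + 29064) + 1246 = (360 + 29064) + 1246 = 29424 + 1246 = 30670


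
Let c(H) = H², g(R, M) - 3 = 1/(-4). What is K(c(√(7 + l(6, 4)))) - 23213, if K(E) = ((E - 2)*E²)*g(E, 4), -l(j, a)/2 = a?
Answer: -92885/4 ≈ -23221.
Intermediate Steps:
g(R, M) = 11/4 (g(R, M) = 3 + 1/(-4) = 3 - ¼ = 11/4)
l(j, a) = -2*a
K(E) = 11*E²*(-2 + E)/4 (K(E) = ((E - 2)*E²)*(11/4) = ((-2 + E)*E²)*(11/4) = (E²*(-2 + E))*(11/4) = 11*E²*(-2 + E)/4)
K(c(√(7 + l(6, 4)))) - 23213 = 11*((√(7 - 2*4))²)²*(-2 + (√(7 - 2*4))²)/4 - 23213 = 11*((√(7 - 8))²)²*(-2 + (√(7 - 8))²)/4 - 23213 = 11*((√(-1))²)²*(-2 + (√(-1))²)/4 - 23213 = 11*(I²)²*(-2 + I²)/4 - 23213 = (11/4)*(-1)²*(-2 - 1) - 23213 = (11/4)*1*(-3) - 23213 = -33/4 - 23213 = -92885/4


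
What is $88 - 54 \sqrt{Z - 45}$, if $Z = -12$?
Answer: $88 - 54 i \sqrt{57} \approx 88.0 - 407.69 i$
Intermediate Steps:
$88 - 54 \sqrt{Z - 45} = 88 - 54 \sqrt{-12 - 45} = 88 - 54 \sqrt{-57} = 88 - 54 i \sqrt{57}$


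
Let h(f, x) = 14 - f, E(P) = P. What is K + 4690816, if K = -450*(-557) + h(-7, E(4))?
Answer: 4941487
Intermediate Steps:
K = 250671 (K = -450*(-557) + (14 - 1*(-7)) = 250650 + (14 + 7) = 250650 + 21 = 250671)
K + 4690816 = 250671 + 4690816 = 4941487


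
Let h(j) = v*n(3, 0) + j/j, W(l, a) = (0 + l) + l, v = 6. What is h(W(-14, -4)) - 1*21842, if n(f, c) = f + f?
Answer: -21805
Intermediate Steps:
n(f, c) = 2*f
W(l, a) = 2*l (W(l, a) = l + l = 2*l)
h(j) = 37 (h(j) = 6*(2*3) + j/j = 6*6 + 1 = 36 + 1 = 37)
h(W(-14, -4)) - 1*21842 = 37 - 1*21842 = 37 - 21842 = -21805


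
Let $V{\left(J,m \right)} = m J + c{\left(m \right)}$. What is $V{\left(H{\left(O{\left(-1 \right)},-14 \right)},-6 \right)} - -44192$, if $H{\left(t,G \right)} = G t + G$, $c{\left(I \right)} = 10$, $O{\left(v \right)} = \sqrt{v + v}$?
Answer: $44286 + 84 i \sqrt{2} \approx 44286.0 + 118.79 i$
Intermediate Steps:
$O{\left(v \right)} = \sqrt{2} \sqrt{v}$ ($O{\left(v \right)} = \sqrt{2 v} = \sqrt{2} \sqrt{v}$)
$H{\left(t,G \right)} = G + G t$
$V{\left(J,m \right)} = 10 + J m$ ($V{\left(J,m \right)} = m J + 10 = J m + 10 = 10 + J m$)
$V{\left(H{\left(O{\left(-1 \right)},-14 \right)},-6 \right)} - -44192 = \left(10 + - 14 \left(1 + \sqrt{2} \sqrt{-1}\right) \left(-6\right)\right) - -44192 = \left(10 + - 14 \left(1 + \sqrt{2} i\right) \left(-6\right)\right) + 44192 = \left(10 + - 14 \left(1 + i \sqrt{2}\right) \left(-6\right)\right) + 44192 = \left(10 + \left(-14 - 14 i \sqrt{2}\right) \left(-6\right)\right) + 44192 = \left(10 + \left(84 + 84 i \sqrt{2}\right)\right) + 44192 = \left(94 + 84 i \sqrt{2}\right) + 44192 = 44286 + 84 i \sqrt{2}$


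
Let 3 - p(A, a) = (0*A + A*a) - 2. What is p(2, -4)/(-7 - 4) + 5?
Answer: 42/11 ≈ 3.8182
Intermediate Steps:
p(A, a) = 5 - A*a (p(A, a) = 3 - ((0*A + A*a) - 2) = 3 - ((0 + A*a) - 2) = 3 - (A*a - 2) = 3 - (-2 + A*a) = 3 + (2 - A*a) = 5 - A*a)
p(2, -4)/(-7 - 4) + 5 = (5 - 1*2*(-4))/(-7 - 4) + 5 = (5 + 8)/(-11) + 5 = -1/11*13 + 5 = -13/11 + 5 = 42/11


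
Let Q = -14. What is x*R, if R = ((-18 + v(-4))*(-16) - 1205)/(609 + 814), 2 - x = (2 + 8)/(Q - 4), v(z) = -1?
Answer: -20723/12807 ≈ -1.6181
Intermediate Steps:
x = 23/9 (x = 2 - (2 + 8)/(-14 - 4) = 2 - 10/(-18) = 2 - 10*(-1)/18 = 2 - 1*(-5/9) = 2 + 5/9 = 23/9 ≈ 2.5556)
R = -901/1423 (R = ((-18 - 1)*(-16) - 1205)/(609 + 814) = (-19*(-16) - 1205)/1423 = (304 - 1205)*(1/1423) = -901*1/1423 = -901/1423 ≈ -0.63317)
x*R = (23/9)*(-901/1423) = -20723/12807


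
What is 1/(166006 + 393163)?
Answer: 1/559169 ≈ 1.7884e-6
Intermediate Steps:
1/(166006 + 393163) = 1/559169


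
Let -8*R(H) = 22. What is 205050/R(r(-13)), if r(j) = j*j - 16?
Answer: -820200/11 ≈ -74564.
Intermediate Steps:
r(j) = -16 + j² (r(j) = j² - 16 = -16 + j²)
R(H) = -11/4 (R(H) = -⅛*22 = -11/4)
205050/R(r(-13)) = 205050/(-11/4) = 205050*(-4/11) = -820200/11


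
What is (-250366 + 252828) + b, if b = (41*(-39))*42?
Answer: -64696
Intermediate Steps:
b = -67158 (b = -1599*42 = -67158)
(-250366 + 252828) + b = (-250366 + 252828) - 67158 = 2462 - 67158 = -64696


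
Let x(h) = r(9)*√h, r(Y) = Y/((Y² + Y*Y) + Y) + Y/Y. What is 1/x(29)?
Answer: 19*√29/580 ≈ 0.17641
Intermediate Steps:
r(Y) = 1 + Y/(Y + 2*Y²) (r(Y) = Y/((Y² + Y²) + Y) + 1 = Y/(2*Y² + Y) + 1 = Y/(Y + 2*Y²) + 1 = 1 + Y/(Y + 2*Y²))
x(h) = 20*√h/19 (x(h) = (2*(1 + 9)/(1 + 2*9))*√h = (2*10/(1 + 18))*√h = (2*10/19)*√h = (2*(1/19)*10)*√h = 20*√h/19)
1/x(29) = 1/(20*√29/19) = 19*√29/580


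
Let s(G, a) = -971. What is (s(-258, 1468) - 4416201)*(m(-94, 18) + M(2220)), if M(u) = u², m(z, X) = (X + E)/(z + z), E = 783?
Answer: -1023169868246907/47 ≈ -2.1770e+13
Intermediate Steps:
m(z, X) = (783 + X)/(2*z) (m(z, X) = (X + 783)/(z + z) = (783 + X)/((2*z)) = (783 + X)*(1/(2*z)) = (783 + X)/(2*z))
(s(-258, 1468) - 4416201)*(m(-94, 18) + M(2220)) = (-971 - 4416201)*((½)*(783 + 18)/(-94) + 2220²) = -4417172*((½)*(-1/94)*801 + 4928400) = -4417172*(-801/188 + 4928400) = -4417172*926538399/188 = -1023169868246907/47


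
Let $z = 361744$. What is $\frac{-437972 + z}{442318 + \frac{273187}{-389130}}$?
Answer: $- \frac{29662601640}{172118930153} \approx -0.17234$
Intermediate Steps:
$\frac{-437972 + z}{442318 + \frac{273187}{-389130}} = \frac{-437972 + 361744}{442318 + \frac{273187}{-389130}} = - \frac{76228}{442318 + 273187 \left(- \frac{1}{389130}\right)} = - \frac{76228}{442318 - \frac{273187}{389130}} = - \frac{76228}{\frac{172118930153}{389130}} = \left(-76228\right) \frac{389130}{172118930153} = - \frac{29662601640}{172118930153}$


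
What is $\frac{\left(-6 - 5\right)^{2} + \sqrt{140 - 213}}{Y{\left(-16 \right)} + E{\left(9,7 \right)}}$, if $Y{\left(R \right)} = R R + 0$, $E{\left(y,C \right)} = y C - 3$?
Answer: $\frac{121}{316} + \frac{i \sqrt{73}}{316} \approx 0.38291 + 0.027038 i$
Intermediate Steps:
$E{\left(y,C \right)} = -3 + C y$ ($E{\left(y,C \right)} = C y - 3 = -3 + C y$)
$Y{\left(R \right)} = R^{2}$ ($Y{\left(R \right)} = R^{2} + 0 = R^{2}$)
$\frac{\left(-6 - 5\right)^{2} + \sqrt{140 - 213}}{Y{\left(-16 \right)} + E{\left(9,7 \right)}} = \frac{\left(-6 - 5\right)^{2} + \sqrt{140 - 213}}{\left(-16\right)^{2} + \left(-3 + 7 \cdot 9\right)} = \frac{\left(-11\right)^{2} + \sqrt{-73}}{256 + \left(-3 + 63\right)} = \frac{121 + i \sqrt{73}}{256 + 60} = \frac{121 + i \sqrt{73}}{316} = \left(121 + i \sqrt{73}\right) \frac{1}{316} = \frac{121}{316} + \frac{i \sqrt{73}}{316}$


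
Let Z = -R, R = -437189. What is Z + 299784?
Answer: 736973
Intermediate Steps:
Z = 437189 (Z = -1*(-437189) = 437189)
Z + 299784 = 437189 + 299784 = 736973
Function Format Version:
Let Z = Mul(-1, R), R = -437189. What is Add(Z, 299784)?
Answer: 736973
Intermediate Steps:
Z = 437189 (Z = Mul(-1, -437189) = 437189)
Add(Z, 299784) = Add(437189, 299784) = 736973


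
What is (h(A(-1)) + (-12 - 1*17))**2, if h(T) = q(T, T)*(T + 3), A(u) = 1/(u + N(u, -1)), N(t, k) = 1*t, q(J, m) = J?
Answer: 14641/16 ≈ 915.06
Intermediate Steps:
N(t, k) = t
A(u) = 1/(2*u) (A(u) = 1/(u + u) = 1/(2*u))
h(T) = T*(3 + T) (h(T) = T*(T + 3) = T*(3 + T))
(h(A(-1)) + (-12 - 1*17))**2 = (((1/2)/(-1))*(3 + (1/2)/(-1)) + (-12 - 1*17))**2 = (((1/2)*(-1))*(3 + (1/2)*(-1)) + (-12 - 17))**2 = (-(3 - 1/2)/2 - 29)**2 = (-1/2*5/2 - 29)**2 = (-5/4 - 29)**2 = (-121/4)**2 = 14641/16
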